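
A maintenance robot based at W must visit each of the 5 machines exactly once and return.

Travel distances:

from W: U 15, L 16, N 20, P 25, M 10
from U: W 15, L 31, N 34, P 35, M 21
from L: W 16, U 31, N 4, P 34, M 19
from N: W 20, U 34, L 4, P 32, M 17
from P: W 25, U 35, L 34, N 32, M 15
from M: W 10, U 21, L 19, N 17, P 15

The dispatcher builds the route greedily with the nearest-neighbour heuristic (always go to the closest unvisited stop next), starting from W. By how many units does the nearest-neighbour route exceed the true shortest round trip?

5 longer than the optimal tour.

W: M=10, U=15, L=16, N=20, P=25 ⇒ M
M: P=15, N=17, L=19, U=21 ⇒ P
P: N=32, L=34, U=35 ⇒ N
N: L=4, U=34 ⇒ L
L: U=31 ⇒ U
NN route W → M → P → N → L → U → W costs 107.
Optimal: W → U → P → M → N → L → W costs 102 (by enumerating all 60 distinct tours).
Excess = 107 − 102 = 5.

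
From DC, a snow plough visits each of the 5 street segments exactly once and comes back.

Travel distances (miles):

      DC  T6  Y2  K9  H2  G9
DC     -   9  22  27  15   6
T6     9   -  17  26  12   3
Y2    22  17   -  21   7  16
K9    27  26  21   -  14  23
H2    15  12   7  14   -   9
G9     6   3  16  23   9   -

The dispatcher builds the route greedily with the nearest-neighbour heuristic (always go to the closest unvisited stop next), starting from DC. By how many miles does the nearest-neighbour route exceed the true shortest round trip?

Excess over optimum: 2 miles.

From DC: G9=6, T6=9, H2=15, Y2=22, K9=27 → choose G9 (6).
From G9: T6=3, H2=9, Y2=16, K9=23 → choose T6 (3).
From T6: H2=12, Y2=17, K9=26 → choose H2 (12).
From H2: Y2=7, K9=14 → choose Y2 (7).
From Y2: K9=21 → choose K9 (21).
NN route DC → G9 → T6 → H2 → Y2 → K9 → DC costs 76.
Optimal: DC → K9 → H2 → Y2 → T6 → G9 → DC costs 74 (by enumerating all 60 distinct tours).
Excess = 76 − 74 = 2.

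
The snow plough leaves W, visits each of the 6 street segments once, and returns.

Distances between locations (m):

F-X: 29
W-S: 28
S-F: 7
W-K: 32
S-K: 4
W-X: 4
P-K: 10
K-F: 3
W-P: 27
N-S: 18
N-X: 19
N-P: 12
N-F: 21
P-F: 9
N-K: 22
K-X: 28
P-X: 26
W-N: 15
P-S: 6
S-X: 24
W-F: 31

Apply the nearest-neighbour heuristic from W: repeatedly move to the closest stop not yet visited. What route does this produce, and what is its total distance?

W → [X:4 / N:15 / P:27 / S:28 / F:31 / K:32] → X (4)
X → [N:19 / S:24 / P:26 / K:28 / F:29] → N (19)
N → [P:12 / S:18 / F:21 / K:22] → P (12)
P → [S:6 / F:9 / K:10] → S (6)
S → [K:4 / F:7] → K (4)
K → [F:3] → F (3)
Return F→W: 31.
Total = 4 + 19 + 12 + 6 + 4 + 3 + 31 = 79.

Nearest-neighbour total = 79 m; route W → X → N → P → S → K → F → W.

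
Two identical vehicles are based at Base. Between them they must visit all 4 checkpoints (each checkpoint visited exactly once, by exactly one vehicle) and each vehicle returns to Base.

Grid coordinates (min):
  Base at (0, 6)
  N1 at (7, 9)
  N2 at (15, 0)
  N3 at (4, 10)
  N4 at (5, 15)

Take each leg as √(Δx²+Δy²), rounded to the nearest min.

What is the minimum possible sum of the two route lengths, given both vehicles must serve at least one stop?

Minimum combined distance: 56 min.

Try each way of splitting the stops between the two vehicles (each non-empty) and, for each split, find the best tour for each vehicle:
  {N1} + {N2, N3, N4}: 16 + 45 = 61
  {N2} + {N1, N3, N4}: 32 + 25 = 57
  {N1, N2} + {N3, N4}: 36 + 21 = 57
  {N3} + {N1, N2, N4}: 12 + 44 = 56
  {N1, N3} + {N2, N4}: 17 + 44 = 61
  {N2, N3} + {N1, N4}: 37 + 24 = 61
  … (7 splits in total)
Best: vehicle 1 Base → N3 → Base = 12; vehicle 2 Base → N2 → N1 → N4 → Base = 44; combined 56.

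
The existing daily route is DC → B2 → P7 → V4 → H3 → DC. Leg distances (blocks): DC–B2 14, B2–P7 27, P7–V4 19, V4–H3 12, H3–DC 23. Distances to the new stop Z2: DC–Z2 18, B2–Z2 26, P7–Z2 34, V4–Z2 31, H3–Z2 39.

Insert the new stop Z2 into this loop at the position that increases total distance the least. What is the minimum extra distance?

Adding 30 blocks by placing Z2 on the DC–B2 leg.

Insertion cost between consecutive stops i–j is d(i,Z2) + d(Z2,j) − d(i,j):
  between DC and B2: 18 + 26 − 14 = 30
  between B2 and P7: 26 + 34 − 27 = 33
  between P7 and V4: 34 + 31 − 19 = 46
  between V4 and H3: 31 + 39 − 12 = 58
  between H3 and DC: 39 + 18 − 23 = 34
Cheapest insertion is between DC and B2, adding 30.
New total = 95 + 30 = 125.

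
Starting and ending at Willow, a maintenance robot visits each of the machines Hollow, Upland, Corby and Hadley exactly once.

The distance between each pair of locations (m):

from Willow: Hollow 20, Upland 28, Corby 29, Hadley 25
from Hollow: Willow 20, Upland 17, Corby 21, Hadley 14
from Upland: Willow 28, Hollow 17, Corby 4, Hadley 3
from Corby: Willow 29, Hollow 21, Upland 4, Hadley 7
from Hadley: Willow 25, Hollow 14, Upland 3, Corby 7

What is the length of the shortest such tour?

Minimum total distance: 70 m.

Willow→Hollow→Upland→Corby→Hadley→Willow: 20+17+4+7+25 = 73
Willow→Hollow→Upland→Hadley→Corby→Willow: 20+17+3+7+29 = 76
Willow→Hollow→Corby→Upland→Hadley→Willow: 20+21+4+3+25 = 73
Willow→Hollow→Corby→Hadley→Upland→Willow: 20+21+7+3+28 = 79
Willow→Hollow→Hadley→Upland→Corby→Willow: 20+14+3+4+29 = 70
Willow→Hollow→Hadley→Corby→Upland→Willow: 20+14+7+4+28 = 73
Willow→Upland→Hollow→Corby→Hadley→Willow: 28+17+21+7+25 = 98
Willow→Upland→Hollow→Hadley→Corby→Willow: 28+17+14+7+29 = 95
Willow→Upland→Corby→Hollow→Hadley→Willow: 28+4+21+14+25 = 92
Willow→Upland→Hadley→Hollow→Corby→Willow: 28+3+14+21+29 = 95
Willow→Corby→Hollow→Upland→Hadley→Willow: 29+21+17+3+25 = 95
Willow→Corby→Upland→Hollow→Hadley→Willow: 29+4+17+14+25 = 89
The minimum is 70.
One optimal route: Willow → Hollow → Hadley → Upland → Corby → Willow (or its reverse).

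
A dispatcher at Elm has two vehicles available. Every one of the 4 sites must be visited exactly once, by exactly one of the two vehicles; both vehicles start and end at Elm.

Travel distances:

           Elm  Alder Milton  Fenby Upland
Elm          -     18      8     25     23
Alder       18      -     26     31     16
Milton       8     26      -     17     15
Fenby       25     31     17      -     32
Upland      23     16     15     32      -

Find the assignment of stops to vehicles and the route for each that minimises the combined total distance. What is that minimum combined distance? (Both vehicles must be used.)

Try each way of splitting the stops between the two vehicles (each non-empty) and, for each split, find the best tour for each vehicle:
  {Alder} + {Milton, Fenby, Upland}: 36 + 80 = 116
  {Milton} + {Alder, Fenby, Upland}: 16 + 91 = 107
  {Alder, Milton} + {Fenby, Upland}: 52 + 80 = 132
  {Fenby} + {Alder, Milton, Upland}: 50 + 57 = 107
  {Alder, Fenby} + {Milton, Upland}: 74 + 46 = 120
  {Milton, Fenby} + {Alder, Upland}: 50 + 57 = 107
  … (7 splits in total)
Best: vehicle 1 Elm → Milton → Elm = 16; vehicle 2 Elm → Alder → Upland → Fenby → Elm = 91; combined 107.

107 — the smallest possible combined total.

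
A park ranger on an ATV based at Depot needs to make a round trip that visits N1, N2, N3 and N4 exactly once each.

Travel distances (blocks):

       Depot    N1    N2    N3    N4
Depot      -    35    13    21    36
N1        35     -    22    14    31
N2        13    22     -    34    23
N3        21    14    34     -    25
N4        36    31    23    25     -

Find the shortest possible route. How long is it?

Depot → N1 → N2 → N3 → N4 → Depot: 35+22+34+25+36 = 152
Depot → N1 → N2 → N4 → N3 → Depot: 35+22+23+25+21 = 126
Depot → N1 → N3 → N2 → N4 → Depot: 35+14+34+23+36 = 142
Depot → N1 → N3 → N4 → N2 → Depot: 35+14+25+23+13 = 110
Depot → N1 → N4 → N2 → N3 → Depot: 35+31+23+34+21 = 144
Depot → N1 → N4 → N3 → N2 → Depot: 35+31+25+34+13 = 138
Depot → N2 → N1 → N3 → N4 → Depot: 13+22+14+25+36 = 110
Depot → N2 → N1 → N4 → N3 → Depot: 13+22+31+25+21 = 112
Depot → N2 → N3 → N1 → N4 → Depot: 13+34+14+31+36 = 128
Depot → N2 → N4 → N1 → N3 → Depot: 13+23+31+14+21 = 102
Depot → N3 → N1 → N2 → N4 → Depot: 21+14+22+23+36 = 116
Depot → N3 → N2 → N1 → N4 → Depot: 21+34+22+31+36 = 144
The minimum is 102.
One optimal route: Depot → N2 → N4 → N1 → N3 → Depot (or its reverse).

102 blocks — the shortest possible round trip.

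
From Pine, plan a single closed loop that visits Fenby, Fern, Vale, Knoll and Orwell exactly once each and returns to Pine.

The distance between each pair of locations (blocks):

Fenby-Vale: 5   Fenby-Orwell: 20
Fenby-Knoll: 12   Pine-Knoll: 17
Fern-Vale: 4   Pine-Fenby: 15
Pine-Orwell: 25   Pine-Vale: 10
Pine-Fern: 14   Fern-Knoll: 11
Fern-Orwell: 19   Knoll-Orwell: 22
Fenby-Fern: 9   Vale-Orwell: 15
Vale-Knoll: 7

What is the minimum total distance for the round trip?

82 blocks — the shortest possible round trip.

There are 60 distinct closed tours to check (reversals are equivalent).
Pine - Fenby - Fern - Vale - Knoll - Orwell - Pine: 15+9+4+7+22+25 = 82
Pine - Fenby - Fern - Vale - Orwell - Knoll - Pine: 15+9+4+15+22+17 = 82
Pine - Fenby - Fern - Knoll - Vale - Orwell - Pine: 15+9+11+7+15+25 = 82
Pine - Fenby - Fern - Knoll - Orwell - Vale - Pine: 15+9+11+22+15+10 = 82
Pine - Fenby - Fern - Orwell - Vale - Knoll - Pine: 15+9+19+15+7+17 = 82
Pine - Fenby - Fern - Orwell - Knoll - Vale - Pine: 15+9+19+22+7+10 = 82
Pine - Fenby - Vale - Fern - Knoll - Orwell - Pine: 15+5+4+11+22+25 = 82
Pine - Fenby - Vale - Fern - Orwell - Knoll - Pine: 15+5+4+19+22+17 = 82
Pine - Fenby - Vale - Knoll - Fern - Orwell - Pine: 15+5+7+11+19+25 = 82
Pine - Fenby - Vale - Knoll - Orwell - Fern - Pine: 15+5+7+22+19+14 = 82
Pine - Fenby - Vale - Orwell - Fern - Knoll - Pine: 15+5+15+19+11+17 = 82
Pine - Fenby - Vale - Orwell - Knoll - Fern - Pine: 15+5+15+22+11+14 = 82
Pine - Fenby - Knoll - Fern - Vale - Orwell - Pine: 15+12+11+4+15+25 = 82
Pine - Fenby - Knoll - Fern - Orwell - Vale - Pine: 15+12+11+19+15+10 = 82
… (46 more)
The minimum is 82.
One optimal route: Pine → Fenby → Fern → Vale → Knoll → Orwell → Pine (or its reverse).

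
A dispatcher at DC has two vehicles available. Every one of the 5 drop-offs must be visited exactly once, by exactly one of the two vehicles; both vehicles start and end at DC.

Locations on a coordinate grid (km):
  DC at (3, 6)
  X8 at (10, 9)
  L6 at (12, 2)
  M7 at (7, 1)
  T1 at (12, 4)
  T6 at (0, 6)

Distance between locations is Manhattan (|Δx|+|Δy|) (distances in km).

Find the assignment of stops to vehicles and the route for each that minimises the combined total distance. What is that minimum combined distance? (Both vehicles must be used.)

Minimum combined distance: 40 km.

Check every non-empty split of the stops between the two vehicles; for each half take its own optimal tour:
  {X8} + {L6, M7, T1, T6}: 20 + 34 = 54
  {L6} + {X8, M7, T1, T6}: 26 + 40 = 66
  {X8, L6} + {M7, T1, T6}: 32 + 34 = 66
  {M7} + {X8, L6, T1, T6}: 18 + 38 = 56
  {X8, M7} + {L6, T1, T6}: 30 + 32 = 62
  {L6, M7} + {X8, T1, T6}: 28 + 34 = 62
  … (15 splits in total)
  {X8, L6, M7, T1} + {T6}: 34 + 6 = 40  ← best
Best: vehicle 1 DC → X8 → T1 → L6 → M7 → DC = 34; vehicle 2 DC → T6 → DC = 6; combined 40.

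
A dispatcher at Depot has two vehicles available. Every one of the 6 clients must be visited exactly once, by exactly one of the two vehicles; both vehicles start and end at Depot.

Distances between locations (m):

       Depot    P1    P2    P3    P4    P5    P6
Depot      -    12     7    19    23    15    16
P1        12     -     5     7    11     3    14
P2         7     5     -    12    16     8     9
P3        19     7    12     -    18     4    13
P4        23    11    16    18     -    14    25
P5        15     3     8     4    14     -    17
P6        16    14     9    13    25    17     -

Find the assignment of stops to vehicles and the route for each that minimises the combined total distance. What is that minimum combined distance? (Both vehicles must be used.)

Try each way of splitting the stops between the two vehicles (each non-empty) and, for each split, find the best tour for each vehicle:
  {P1} + {P2, P3, P4, P5, P6}: 24 + 70 = 94
  {P2} + {P1, P3, P4, P5, P6}: 14 + 70 = 84
  {P1, P2} + {P3, P4, P5, P6}: 24 + 70 = 94
  {P3} + {P1, P2, P4, P5, P6}: 38 + 70 = 108
  {P1, P3} + {P2, P4, P5, P6}: 38 + 70 = 108
  {P2, P3} + {P1, P4, P5, P6}: 38 + 70 = 108
  … (31 splits in total)
Best: vehicle 1 Depot → P2 → Depot = 14; vehicle 2 Depot → P1 → P4 → P5 → P3 → P6 → Depot = 70; combined 84.

84 m — the smallest possible combined total.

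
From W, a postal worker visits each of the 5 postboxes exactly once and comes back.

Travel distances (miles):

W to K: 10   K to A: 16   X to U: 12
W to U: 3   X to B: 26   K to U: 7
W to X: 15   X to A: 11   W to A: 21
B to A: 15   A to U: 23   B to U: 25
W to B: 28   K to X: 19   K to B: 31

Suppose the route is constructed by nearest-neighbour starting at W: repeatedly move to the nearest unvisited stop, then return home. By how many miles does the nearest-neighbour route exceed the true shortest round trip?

9 miles longer than the optimal tour.

From W: U=3, K=10, X=15, A=21, B=28 → choose U (3).
From U: K=7, X=12, A=23, B=25 → choose K (7).
From K: A=16, X=19, B=31 → choose A (16).
From A: X=11, B=15 → choose X (11).
From X: B=26 → choose B (26).
NN route W → U → K → A → X → B → W costs 91.
Optimal: W → K → B → A → X → U → W costs 82 (by enumerating all 60 distinct tours).
Excess = 91 − 82 = 9.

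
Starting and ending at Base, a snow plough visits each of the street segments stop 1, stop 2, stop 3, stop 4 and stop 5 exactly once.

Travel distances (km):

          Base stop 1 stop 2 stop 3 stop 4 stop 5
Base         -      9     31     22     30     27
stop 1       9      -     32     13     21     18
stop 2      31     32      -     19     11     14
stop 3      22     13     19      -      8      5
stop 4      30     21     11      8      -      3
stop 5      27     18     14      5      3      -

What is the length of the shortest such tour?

72 km — the shortest possible round trip.

There are 60 distinct closed tours to check (reversals are equivalent).
Base→stop 1→stop 2→stop 3→stop 4→stop 5→Base: 9+32+19+8+3+27 = 98
Base→stop 1→stop 2→stop 3→stop 5→stop 4→Base: 9+32+19+5+3+30 = 98
Base→stop 1→stop 2→stop 4→stop 3→stop 5→Base: 9+32+11+8+5+27 = 92
Base→stop 1→stop 2→stop 4→stop 5→stop 3→Base: 9+32+11+3+5+22 = 82
Base→stop 1→stop 2→stop 5→stop 3→stop 4→Base: 9+32+14+5+8+30 = 98
Base→stop 1→stop 2→stop 5→stop 4→stop 3→Base: 9+32+14+3+8+22 = 88
Base→stop 1→stop 3→stop 2→stop 4→stop 5→Base: 9+13+19+11+3+27 = 82
Base→stop 1→stop 3→stop 2→stop 5→stop 4→Base: 9+13+19+14+3+30 = 88
Base→stop 1→stop 3→stop 4→stop 2→stop 5→Base: 9+13+8+11+14+27 = 82
Base→stop 1→stop 3→stop 4→stop 5→stop 2→Base: 9+13+8+3+14+31 = 78
Base→stop 1→stop 3→stop 5→stop 2→stop 4→Base: 9+13+5+14+11+30 = 82
Base→stop 1→stop 3→stop 5→stop 4→stop 2→Base: 9+13+5+3+11+31 = 72
Base→stop 1→stop 4→stop 2→stop 3→stop 5→Base: 9+21+11+19+5+27 = 92
Base→stop 1→stop 4→stop 2→stop 5→stop 3→Base: 9+21+11+14+5+22 = 82
… (46 more)
The minimum is 72.
One optimal route: Base → stop 1 → stop 3 → stop 5 → stop 4 → stop 2 → Base (or its reverse).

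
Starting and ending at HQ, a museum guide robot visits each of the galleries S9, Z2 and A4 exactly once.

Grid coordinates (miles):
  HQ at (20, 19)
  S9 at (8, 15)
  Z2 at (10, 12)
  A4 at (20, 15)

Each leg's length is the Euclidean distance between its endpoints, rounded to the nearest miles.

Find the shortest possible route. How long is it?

Shortest round trip = 31 miles.

HQ-S9-Z2-A4-HQ: 13+4+10+4 = 31
HQ-S9-A4-Z2-HQ: 13+12+10+12 = 47
HQ-Z2-S9-A4-HQ: 12+4+12+4 = 32
The minimum is 31.
One optimal route: HQ → S9 → Z2 → A4 → HQ (or its reverse).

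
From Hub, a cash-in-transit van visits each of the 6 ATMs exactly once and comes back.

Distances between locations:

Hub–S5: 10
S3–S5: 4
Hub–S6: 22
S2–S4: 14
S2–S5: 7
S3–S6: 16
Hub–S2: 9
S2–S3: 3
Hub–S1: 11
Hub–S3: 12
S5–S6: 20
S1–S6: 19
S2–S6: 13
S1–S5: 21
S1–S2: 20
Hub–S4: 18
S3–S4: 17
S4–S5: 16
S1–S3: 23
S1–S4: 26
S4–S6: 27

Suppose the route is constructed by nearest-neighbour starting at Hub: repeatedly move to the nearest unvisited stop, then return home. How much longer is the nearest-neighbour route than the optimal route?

Excess over optimum: 15.

From Hub: S2=9, S5=10, S1=11, S3=12, S4=18, S6=22 → choose S2 (9).
From S2: S3=3, S5=7, S6=13, S4=14, S1=20 → choose S3 (3).
From S3: S5=4, S6=16, S4=17, S1=23 → choose S5 (4).
From S5: S4=16, S6=20, S1=21 → choose S4 (16).
From S4: S1=26, S6=27 → choose S1 (26).
From S1: S6=19 → choose S6 (19).
NN route Hub → S2 → S3 → S5 → S4 → S1 → S6 → Hub costs 99.
Optimal: Hub → S1 → S6 → S2 → S3 → S5 → S4 → Hub costs 84 (by enumerating all 360 distinct tours).
Excess = 99 − 84 = 15.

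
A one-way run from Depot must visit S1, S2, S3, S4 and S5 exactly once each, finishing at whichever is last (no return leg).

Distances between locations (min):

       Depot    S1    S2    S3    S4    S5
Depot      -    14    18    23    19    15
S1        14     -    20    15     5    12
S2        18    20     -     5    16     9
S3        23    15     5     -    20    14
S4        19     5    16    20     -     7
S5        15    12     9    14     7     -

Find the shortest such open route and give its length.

40 min — the minimum one-way total.

There are 5! = 120 possible orderings.
Depot→S1→S2→S3→S4→S5: 14+20+5+20+7 = 66
Depot→S1→S2→S3→S5→S4: 14+20+5+14+7 = 60
Depot→S1→S2→S4→S3→S5: 14+20+16+20+14 = 84
Depot→S1→S2→S4→S5→S3: 14+20+16+7+14 = 71
Depot→S1→S2→S5→S3→S4: 14+20+9+14+20 = 77
Depot→S1→S2→S5→S4→S3: 14+20+9+7+20 = 70
Depot→S1→S3→S2→S4→S5: 14+15+5+16+7 = 57
Depot→S1→S3→S2→S5→S4: 14+15+5+9+7 = 50
Depot→S1→S3→S4→S2→S5: 14+15+20+16+9 = 74
Depot→S1→S3→S4→S5→S2: 14+15+20+7+9 = 65
Depot→S1→S3→S5→S2→S4: 14+15+14+9+16 = 68
Depot→S1→S3→S5→S4→S2: 14+15+14+7+16 = 66
Depot→S1→S4→S2→S3→S5: 14+5+16+5+14 = 54
Depot→S1→S4→S2→S5→S3: 14+5+16+9+14 = 58
… (106 more)
Depot→S1→S4→S5→S2→S3: 14+5+7+9+5 = 40  ← best
The minimum is 40.
One shortest path: Depot → S1 → S4 → S5 → S2 → S3.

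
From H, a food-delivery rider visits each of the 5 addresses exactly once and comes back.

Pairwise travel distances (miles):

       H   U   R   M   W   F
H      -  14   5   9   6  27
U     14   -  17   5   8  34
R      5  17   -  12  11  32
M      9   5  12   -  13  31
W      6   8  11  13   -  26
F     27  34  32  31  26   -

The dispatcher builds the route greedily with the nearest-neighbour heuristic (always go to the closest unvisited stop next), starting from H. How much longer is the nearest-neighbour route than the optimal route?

Excess over optimum: 4 miles.

H: R=5, W=6, M=9, U=14, F=27 ⇒ R
R: W=11, M=12, U=17, F=32 ⇒ W
W: U=8, M=13, F=26 ⇒ U
U: M=5, F=34 ⇒ M
M: F=31 ⇒ F
NN route H → R → W → U → M → F → H costs 87.
Optimal: H → R → M → U → W → F → H costs 83 (by enumerating all 60 distinct tours).
Excess = 87 − 83 = 4.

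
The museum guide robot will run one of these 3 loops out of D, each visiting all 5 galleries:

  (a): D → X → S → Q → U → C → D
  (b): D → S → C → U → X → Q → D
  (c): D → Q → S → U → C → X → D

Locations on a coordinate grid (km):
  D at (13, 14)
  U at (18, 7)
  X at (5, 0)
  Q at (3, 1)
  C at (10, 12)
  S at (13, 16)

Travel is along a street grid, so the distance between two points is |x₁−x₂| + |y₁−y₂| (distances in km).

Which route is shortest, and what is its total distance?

Shortest is (b), total 68 km.

(a): 22 + 24 + 25 + 21 + 13 + 5 = 110
(b): 2 + 7 + 13 + 20 + 3 + 23 = 68
(c): 23 + 25 + 14 + 13 + 17 + 22 = 114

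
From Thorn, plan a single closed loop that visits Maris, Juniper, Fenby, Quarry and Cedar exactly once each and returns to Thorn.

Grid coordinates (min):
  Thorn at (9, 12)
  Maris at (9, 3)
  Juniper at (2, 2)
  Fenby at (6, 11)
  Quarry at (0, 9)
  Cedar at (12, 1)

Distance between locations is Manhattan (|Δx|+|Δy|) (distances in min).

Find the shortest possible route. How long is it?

Shortest round trip = 46 min.

There are 60 distinct closed tours to check (reversals are equivalent).
Thorn-Maris-Juniper-Fenby-Quarry-Cedar-Thorn: 9+8+13+8+20+14 = 72
Thorn-Maris-Juniper-Fenby-Cedar-Quarry-Thorn: 9+8+13+16+20+12 = 78
Thorn-Maris-Juniper-Quarry-Fenby-Cedar-Thorn: 9+8+9+8+16+14 = 64
Thorn-Maris-Juniper-Quarry-Cedar-Fenby-Thorn: 9+8+9+20+16+4 = 66
Thorn-Maris-Juniper-Cedar-Fenby-Quarry-Thorn: 9+8+11+16+8+12 = 64
Thorn-Maris-Juniper-Cedar-Quarry-Fenby-Thorn: 9+8+11+20+8+4 = 60
Thorn-Maris-Fenby-Juniper-Quarry-Cedar-Thorn: 9+11+13+9+20+14 = 76
Thorn-Maris-Fenby-Juniper-Cedar-Quarry-Thorn: 9+11+13+11+20+12 = 76
Thorn-Maris-Fenby-Quarry-Juniper-Cedar-Thorn: 9+11+8+9+11+14 = 62
Thorn-Maris-Fenby-Quarry-Cedar-Juniper-Thorn: 9+11+8+20+11+17 = 76
Thorn-Maris-Fenby-Cedar-Juniper-Quarry-Thorn: 9+11+16+11+9+12 = 68
Thorn-Maris-Fenby-Cedar-Quarry-Juniper-Thorn: 9+11+16+20+9+17 = 82
Thorn-Maris-Quarry-Juniper-Fenby-Cedar-Thorn: 9+15+9+13+16+14 = 76
Thorn-Maris-Quarry-Juniper-Cedar-Fenby-Thorn: 9+15+9+11+16+4 = 64
… (46 more)
Thorn-Maris-Cedar-Juniper-Quarry-Fenby-Thorn: 9+5+11+9+8+4 = 46  ← best
The minimum is 46.
One optimal route: Thorn → Maris → Cedar → Juniper → Quarry → Fenby → Thorn (or its reverse).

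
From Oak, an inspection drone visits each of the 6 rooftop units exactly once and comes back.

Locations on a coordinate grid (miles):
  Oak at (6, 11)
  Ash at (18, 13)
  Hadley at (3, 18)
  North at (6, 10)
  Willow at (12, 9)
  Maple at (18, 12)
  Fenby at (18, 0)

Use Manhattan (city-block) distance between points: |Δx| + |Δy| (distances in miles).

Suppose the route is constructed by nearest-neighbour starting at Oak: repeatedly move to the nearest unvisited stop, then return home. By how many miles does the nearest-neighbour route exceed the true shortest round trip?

Oak: North=1, Willow=8, Hadley=10, Maple=13, Ash=14, Fenby=23 ⇒ North
North: Willow=7, Hadley=11, Maple=14, Ash=15, Fenby=22 ⇒ Willow
Willow: Maple=9, Ash=10, Fenby=15, Hadley=18 ⇒ Maple
Maple: Ash=1, Fenby=12, Hadley=21 ⇒ Ash
Ash: Fenby=13, Hadley=20 ⇒ Fenby
Fenby: Hadley=33 ⇒ Hadley
NN route Oak → North → Willow → Maple → Ash → Fenby → Hadley → Oak costs 74.
Optimal: Oak → Hadley → Ash → Maple → Fenby → Willow → North → Oak costs 66 (by enumerating all 360 distinct tours).
Excess = 74 − 66 = 8.

Excess over optimum: 8 miles.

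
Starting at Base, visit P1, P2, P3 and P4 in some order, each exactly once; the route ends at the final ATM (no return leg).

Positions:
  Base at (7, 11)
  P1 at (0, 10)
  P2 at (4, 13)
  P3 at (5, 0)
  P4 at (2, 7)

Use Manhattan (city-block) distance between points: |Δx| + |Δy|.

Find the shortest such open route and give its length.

Shortest open route: 27.

There are 4! = 24 possible orderings.
Base - P1 - P2 - P3 - P4: 8+7+14+10 = 39
Base - P1 - P2 - P4 - P3: 8+7+8+10 = 33
Base - P1 - P3 - P2 - P4: 8+15+14+8 = 45
Base - P1 - P3 - P4 - P2: 8+15+10+8 = 41
Base - P1 - P4 - P2 - P3: 8+5+8+14 = 35
Base - P1 - P4 - P3 - P2: 8+5+10+14 = 37
Base - P2 - P1 - P3 - P4: 5+7+15+10 = 37
Base - P2 - P1 - P4 - P3: 5+7+5+10 = 27
Base - P2 - P3 - P1 - P4: 5+14+15+5 = 39
Base - P2 - P3 - P4 - P1: 5+14+10+5 = 34
Base - P2 - P4 - P1 - P3: 5+8+5+15 = 33
Base - P2 - P4 - P3 - P1: 5+8+10+15 = 38
Base - P3 - P1 - P2 - P4: 13+15+7+8 = 43
Base - P3 - P1 - P4 - P2: 13+15+5+8 = 41
… (10 more)
The minimum is 27.
One shortest path: Base → P2 → P1 → P4 → P3.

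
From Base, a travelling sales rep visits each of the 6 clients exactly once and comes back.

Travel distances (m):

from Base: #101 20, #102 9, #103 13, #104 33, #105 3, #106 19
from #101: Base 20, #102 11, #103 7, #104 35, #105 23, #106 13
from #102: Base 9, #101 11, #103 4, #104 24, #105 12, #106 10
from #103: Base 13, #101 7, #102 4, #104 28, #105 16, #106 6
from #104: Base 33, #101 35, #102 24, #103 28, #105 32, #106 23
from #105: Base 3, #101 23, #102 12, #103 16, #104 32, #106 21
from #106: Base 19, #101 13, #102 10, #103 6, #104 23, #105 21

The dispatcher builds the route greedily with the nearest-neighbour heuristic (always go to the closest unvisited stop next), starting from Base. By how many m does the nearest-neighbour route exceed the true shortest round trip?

Excess over optimum: 15 m.

Base: #105=3, #102=9, #103=13, #106=19, #101=20, #104=33 ⇒ #105
#105: #102=12, #103=16, #106=21, #101=23, #104=32 ⇒ #102
#102: #103=4, #106=10, #101=11, #104=24 ⇒ #103
#103: #106=6, #101=7, #104=28 ⇒ #106
#106: #101=13, #104=23 ⇒ #101
#101: #104=35 ⇒ #104
NN route Base → #105 → #102 → #103 → #106 → #101 → #104 → Base costs 106.
Optimal: Base → #102 → #101 → #103 → #106 → #104 → #105 → Base costs 91 (by enumerating all 360 distinct tours).
Excess = 106 − 91 = 15.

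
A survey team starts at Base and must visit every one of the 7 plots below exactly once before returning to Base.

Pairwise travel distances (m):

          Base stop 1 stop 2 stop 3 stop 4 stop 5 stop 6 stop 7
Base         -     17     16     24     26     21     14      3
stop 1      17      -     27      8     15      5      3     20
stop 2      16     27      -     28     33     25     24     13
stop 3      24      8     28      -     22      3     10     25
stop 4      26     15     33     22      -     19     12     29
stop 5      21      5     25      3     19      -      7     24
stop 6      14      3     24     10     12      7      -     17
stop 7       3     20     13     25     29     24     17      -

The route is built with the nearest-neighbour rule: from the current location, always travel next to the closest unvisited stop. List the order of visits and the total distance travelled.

Base → [stop 7:3 / stop 6:14 / stop 2:16 / stop 1:17 / stop 5:21 / stop 3:24 / stop 4:26] → stop 7 (3)
stop 7 → [stop 2:13 / stop 6:17 / stop 1:20 / stop 5:24 / stop 3:25 / stop 4:29] → stop 2 (13)
stop 2 → [stop 6:24 / stop 5:25 / stop 1:27 / stop 3:28 / stop 4:33] → stop 6 (24)
stop 6 → [stop 1:3 / stop 5:7 / stop 3:10 / stop 4:12] → stop 1 (3)
stop 1 → [stop 5:5 / stop 3:8 / stop 4:15] → stop 5 (5)
stop 5 → [stop 3:3 / stop 4:19] → stop 3 (3)
stop 3 → [stop 4:22] → stop 4 (22)
Return stop 4→Base: 26.
Total = 3 + 13 + 24 + 3 + 5 + 3 + 22 + 26 = 99.

Nearest-neighbour total = 99 m; route Base → stop 7 → stop 2 → stop 6 → stop 1 → stop 5 → stop 3 → stop 4 → Base.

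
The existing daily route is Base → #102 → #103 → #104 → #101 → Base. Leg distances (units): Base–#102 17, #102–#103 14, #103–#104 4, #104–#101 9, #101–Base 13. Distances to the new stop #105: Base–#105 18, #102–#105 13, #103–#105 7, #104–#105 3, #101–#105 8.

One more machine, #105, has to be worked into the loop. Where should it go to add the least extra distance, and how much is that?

Minimum extra distance: 2, inserting #105 between #104 and #101.

Insertion cost between consecutive stops i–j is d(i,#105) + d(#105,j) − d(i,j):
  between Base and #102: 18 + 13 − 17 = 14
  between #102 and #103: 13 + 7 − 14 = 6
  between #103 and #104: 7 + 3 − 4 = 6
  between #104 and #101: 3 + 8 − 9 = 2
  between #101 and Base: 8 + 18 − 13 = 13
Cheapest insertion is between #104 and #101, adding 2.
New total = 57 + 2 = 59.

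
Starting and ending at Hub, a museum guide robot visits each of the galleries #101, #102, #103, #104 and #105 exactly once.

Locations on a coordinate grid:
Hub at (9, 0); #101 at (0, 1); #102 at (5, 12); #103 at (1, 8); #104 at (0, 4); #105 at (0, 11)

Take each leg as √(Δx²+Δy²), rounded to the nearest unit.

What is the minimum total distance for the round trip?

There are 60 distinct closed tours to check (reversals are equivalent).
Hub - #101 - #102 - #103 - #104 - #105 - Hub: 9+12+6+4+7+14 = 52
Hub - #101 - #102 - #103 - #105 - #104 - Hub: 9+12+6+3+7+10 = 47
Hub - #101 - #102 - #104 - #103 - #105 - Hub: 9+12+9+4+3+14 = 51
Hub - #101 - #102 - #104 - #105 - #103 - Hub: 9+12+9+7+3+11 = 51
Hub - #101 - #102 - #105 - #103 - #104 - Hub: 9+12+5+3+4+10 = 43
Hub - #101 - #102 - #105 - #104 - #103 - Hub: 9+12+5+7+4+11 = 48
Hub - #101 - #103 - #102 - #104 - #105 - Hub: 9+7+6+9+7+14 = 52
Hub - #101 - #103 - #102 - #105 - #104 - Hub: 9+7+6+5+7+10 = 44
Hub - #101 - #103 - #104 - #102 - #105 - Hub: 9+7+4+9+5+14 = 48
Hub - #101 - #103 - #104 - #105 - #102 - Hub: 9+7+4+7+5+13 = 45
Hub - #101 - #103 - #105 - #102 - #104 - Hub: 9+7+3+5+9+10 = 43
Hub - #101 - #103 - #105 - #104 - #102 - Hub: 9+7+3+7+9+13 = 48
Hub - #101 - #104 - #102 - #103 - #105 - Hub: 9+3+9+6+3+14 = 44
Hub - #101 - #104 - #102 - #105 - #103 - Hub: 9+3+9+5+3+11 = 40
… (46 more)
Hub - #101 - #104 - #103 - #105 - #102 - Hub: 9+3+4+3+5+13 = 37  ← best
The minimum is 37.
One optimal route: Hub → #101 → #104 → #103 → #105 → #102 → Hub (or its reverse).

37 — the shortest possible round trip.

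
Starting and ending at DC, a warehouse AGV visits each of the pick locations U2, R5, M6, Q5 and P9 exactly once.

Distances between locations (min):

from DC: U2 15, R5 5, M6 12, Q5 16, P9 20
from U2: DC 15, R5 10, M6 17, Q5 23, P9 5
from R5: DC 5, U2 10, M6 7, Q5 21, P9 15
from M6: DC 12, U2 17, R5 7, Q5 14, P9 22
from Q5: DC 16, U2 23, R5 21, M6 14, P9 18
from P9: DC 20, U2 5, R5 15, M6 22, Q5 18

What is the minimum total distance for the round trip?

Shortest round trip = 64 min.

With 5 stops there are 5!/2 = 60 distinct round trips (a route and its reverse cost the same).
DC → U2 → R5 → M6 → Q5 → P9 → DC: 15+10+7+14+18+20 = 84
DC → U2 → R5 → M6 → P9 → Q5 → DC: 15+10+7+22+18+16 = 88
DC → U2 → R5 → Q5 → M6 → P9 → DC: 15+10+21+14+22+20 = 102
DC → U2 → R5 → Q5 → P9 → M6 → DC: 15+10+21+18+22+12 = 98
DC → U2 → R5 → P9 → M6 → Q5 → DC: 15+10+15+22+14+16 = 92
DC → U2 → R5 → P9 → Q5 → M6 → DC: 15+10+15+18+14+12 = 84
DC → U2 → M6 → R5 → Q5 → P9 → DC: 15+17+7+21+18+20 = 98
DC → U2 → M6 → R5 → P9 → Q5 → DC: 15+17+7+15+18+16 = 88
DC → U2 → M6 → Q5 → R5 → P9 → DC: 15+17+14+21+15+20 = 102
DC → U2 → M6 → Q5 → P9 → R5 → DC: 15+17+14+18+15+5 = 84
DC → U2 → M6 → P9 → R5 → Q5 → DC: 15+17+22+15+21+16 = 106
DC → U2 → M6 → P9 → Q5 → R5 → DC: 15+17+22+18+21+5 = 98
DC → U2 → Q5 → R5 → M6 → P9 → DC: 15+23+21+7+22+20 = 108
DC → U2 → Q5 → R5 → P9 → M6 → DC: 15+23+21+15+22+12 = 108
… (46 more)
DC → U2 → P9 → Q5 → M6 → R5 → DC: 15+5+18+14+7+5 = 64  ← best
The minimum is 64.
One optimal route: DC → U2 → P9 → Q5 → M6 → R5 → DC (or its reverse).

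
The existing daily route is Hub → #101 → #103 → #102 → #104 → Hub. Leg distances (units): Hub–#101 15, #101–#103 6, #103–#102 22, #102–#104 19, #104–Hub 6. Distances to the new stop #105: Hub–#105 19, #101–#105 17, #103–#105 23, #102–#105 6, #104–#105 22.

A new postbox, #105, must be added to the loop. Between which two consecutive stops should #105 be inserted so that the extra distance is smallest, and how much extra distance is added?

Adding 7 by placing #105 on the #103–#102 leg.

Insertion cost between consecutive stops i–j is d(i,#105) + d(#105,j) − d(i,j):
  between Hub and #101: 19 + 17 − 15 = 21
  between #101 and #103: 17 + 23 − 6 = 34
  between #103 and #102: 23 + 6 − 22 = 7
  between #102 and #104: 6 + 22 − 19 = 9
  between #104 and Hub: 22 + 19 − 6 = 35
Cheapest insertion is between #103 and #102, adding 7.
New total = 68 + 7 = 75.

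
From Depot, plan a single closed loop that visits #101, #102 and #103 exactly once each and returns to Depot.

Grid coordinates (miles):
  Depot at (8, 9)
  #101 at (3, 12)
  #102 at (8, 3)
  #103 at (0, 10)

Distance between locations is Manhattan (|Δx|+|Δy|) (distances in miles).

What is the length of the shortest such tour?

With 3 stops there are 3!/2 = 3 distinct round trips (a route and its reverse cost the same).
Depot→#101→#102→#103→Depot: 8+14+15+9 = 46
Depot→#101→#103→#102→Depot: 8+5+15+6 = 34
Depot→#102→#101→#103→Depot: 6+14+5+9 = 34
The minimum is 34.
One optimal route: Depot → #101 → #103 → #102 → Depot (or its reverse).

34 miles — the shortest possible round trip.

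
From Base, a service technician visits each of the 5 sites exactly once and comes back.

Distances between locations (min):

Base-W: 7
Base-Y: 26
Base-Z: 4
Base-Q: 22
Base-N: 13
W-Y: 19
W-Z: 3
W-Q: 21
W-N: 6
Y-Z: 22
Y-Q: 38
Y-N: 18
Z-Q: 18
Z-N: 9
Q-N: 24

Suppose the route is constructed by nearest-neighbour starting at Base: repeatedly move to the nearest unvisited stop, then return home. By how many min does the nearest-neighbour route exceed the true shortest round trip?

Base: Z=4, W=7, N=13, Q=22, Y=26 ⇒ Z
Z: W=3, N=9, Q=18, Y=22 ⇒ W
W: N=6, Y=19, Q=21 ⇒ N
N: Y=18, Q=24 ⇒ Y
Y: Q=38 ⇒ Q
NN route Base → Z → W → N → Y → Q → Base costs 91.
Optimal: Base → W → Y → N → Q → Z → Base costs 90 (by enumerating all 60 distinct tours).
Excess = 91 − 90 = 1.

The nearest-neighbour route is 1 min longer than optimal.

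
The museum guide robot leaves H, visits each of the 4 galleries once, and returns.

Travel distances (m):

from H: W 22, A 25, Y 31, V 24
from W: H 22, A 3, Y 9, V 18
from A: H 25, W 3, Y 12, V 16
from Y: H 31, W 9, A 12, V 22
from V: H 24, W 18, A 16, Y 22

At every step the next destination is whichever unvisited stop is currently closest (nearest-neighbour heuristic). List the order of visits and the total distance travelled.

83 m along H → W → A → Y → V → H.

H → [W:22 / V:24 / A:25 / Y:31] → W (22)
W → [A:3 / Y:9 / V:18] → A (3)
A → [Y:12 / V:16] → Y (12)
Y → [V:22] → V (22)
Return V→H: 24.
Total = 22 + 3 + 12 + 22 + 24 = 83.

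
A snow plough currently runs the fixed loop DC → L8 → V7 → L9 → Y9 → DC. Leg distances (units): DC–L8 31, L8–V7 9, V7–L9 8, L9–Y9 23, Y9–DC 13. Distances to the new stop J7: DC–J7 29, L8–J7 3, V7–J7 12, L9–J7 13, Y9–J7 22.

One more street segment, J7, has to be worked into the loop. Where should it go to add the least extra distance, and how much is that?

Insertion cost between consecutive stops i–j is d(i,J7) + d(J7,j) − d(i,j):
  between DC and L8: 29 + 3 − 31 = 1
  between L8 and V7: 3 + 12 − 9 = 6
  between V7 and L9: 12 + 13 − 8 = 17
  between L9 and Y9: 13 + 22 − 23 = 12
  between Y9 and DC: 22 + 29 − 13 = 38
Cheapest insertion is between DC and L8, adding 1.
New total = 84 + 1 = 85.

Adding 1 by placing J7 on the DC–L8 leg.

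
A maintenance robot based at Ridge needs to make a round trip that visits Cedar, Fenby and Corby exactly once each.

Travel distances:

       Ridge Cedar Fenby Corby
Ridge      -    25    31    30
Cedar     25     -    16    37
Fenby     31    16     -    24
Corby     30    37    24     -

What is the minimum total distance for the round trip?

Shortest round trip = 95.

With 3 stops there are 3!/2 = 3 distinct round trips (a route and its reverse cost the same).
Ridge-Cedar-Fenby-Corby-Ridge: 25+16+24+30 = 95
Ridge-Cedar-Corby-Fenby-Ridge: 25+37+24+31 = 117
Ridge-Fenby-Cedar-Corby-Ridge: 31+16+37+30 = 114
The minimum is 95.
One optimal route: Ridge → Cedar → Fenby → Corby → Ridge (or its reverse).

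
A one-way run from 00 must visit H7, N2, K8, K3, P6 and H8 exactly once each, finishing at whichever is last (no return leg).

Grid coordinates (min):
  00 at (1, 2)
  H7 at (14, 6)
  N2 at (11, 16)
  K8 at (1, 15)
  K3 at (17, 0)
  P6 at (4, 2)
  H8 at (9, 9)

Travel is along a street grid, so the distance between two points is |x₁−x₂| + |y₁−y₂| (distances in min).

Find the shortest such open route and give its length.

Shortest open route: 55 min.

There are 6! = 720 possible orderings.
00→H7→N2→K8→K3→P6→H8: 17+13+11+31+15+12 = 99
00→H7→N2→K8→K3→H8→P6: 17+13+11+31+17+12 = 101
00→H7→N2→K8→P6→K3→H8: 17+13+11+16+15+17 = 89
00→H7→N2→K8→P6→H8→K3: 17+13+11+16+12+17 = 86
00→H7→N2→K8→H8→K3→P6: 17+13+11+14+17+15 = 87
00→H7→N2→K8→H8→P6→K3: 17+13+11+14+12+15 = 82
00→H7→N2→K3→K8→P6→H8: 17+13+22+31+16+12 = 111
00→H7→N2→K3→K8→H8→P6: 17+13+22+31+14+12 = 109
… (712 more)
00→P6→K3→H7→H8→N2→K8: 3+15+9+8+9+11 = 55  ← best
The minimum is 55.
One shortest path: 00 → P6 → K3 → H7 → H8 → N2 → K8.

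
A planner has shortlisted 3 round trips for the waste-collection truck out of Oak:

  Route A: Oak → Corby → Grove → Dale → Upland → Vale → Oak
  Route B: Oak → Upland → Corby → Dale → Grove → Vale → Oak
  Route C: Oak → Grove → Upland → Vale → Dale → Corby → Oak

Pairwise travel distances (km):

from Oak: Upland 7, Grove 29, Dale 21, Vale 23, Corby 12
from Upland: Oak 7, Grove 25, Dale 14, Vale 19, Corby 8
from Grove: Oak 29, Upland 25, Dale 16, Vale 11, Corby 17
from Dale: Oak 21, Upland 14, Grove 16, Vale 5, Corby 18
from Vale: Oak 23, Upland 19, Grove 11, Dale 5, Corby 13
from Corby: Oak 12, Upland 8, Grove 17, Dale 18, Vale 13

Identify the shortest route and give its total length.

Route A: 12 + 17 + 16 + 14 + 19 + 23 = 101
Route B: 7 + 8 + 18 + 16 + 11 + 23 = 83
Route C: 29 + 25 + 19 + 5 + 18 + 12 = 108

Shortest is Route B, total 83 km.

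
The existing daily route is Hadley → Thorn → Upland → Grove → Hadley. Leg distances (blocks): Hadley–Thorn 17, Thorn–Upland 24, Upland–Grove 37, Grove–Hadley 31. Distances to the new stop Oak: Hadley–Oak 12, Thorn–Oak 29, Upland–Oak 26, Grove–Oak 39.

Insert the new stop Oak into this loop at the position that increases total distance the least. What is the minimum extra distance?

Insertion cost between consecutive stops i–j is d(i,Oak) + d(Oak,j) − d(i,j):
  between Hadley and Thorn: 12 + 29 − 17 = 24
  between Thorn and Upland: 29 + 26 − 24 = 31
  between Upland and Grove: 26 + 39 − 37 = 28
  between Grove and Hadley: 39 + 12 − 31 = 20
Cheapest insertion is between Grove and Hadley, adding 20.
New total = 109 + 20 = 129.

Minimum extra distance: 20 blocks, inserting Oak between Grove and Hadley.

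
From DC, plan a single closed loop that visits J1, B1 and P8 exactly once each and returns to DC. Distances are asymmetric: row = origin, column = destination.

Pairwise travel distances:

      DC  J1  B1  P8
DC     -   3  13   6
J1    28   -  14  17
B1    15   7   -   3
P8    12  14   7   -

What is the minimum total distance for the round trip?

DC - J1 - B1 - P8 - DC: 3+14+3+12 = 32
DC - J1 - P8 - B1 - DC: 3+17+7+15 = 42
DC - B1 - J1 - P8 - DC: 13+7+17+12 = 49
DC - B1 - P8 - J1 - DC: 13+3+14+28 = 58
DC - P8 - J1 - B1 - DC: 6+14+14+15 = 49
DC - P8 - B1 - J1 - DC: 6+7+7+28 = 48
The minimum is 32.
One optimal route: DC → J1 → B1 → P8 → DC.

Shortest round trip = 32.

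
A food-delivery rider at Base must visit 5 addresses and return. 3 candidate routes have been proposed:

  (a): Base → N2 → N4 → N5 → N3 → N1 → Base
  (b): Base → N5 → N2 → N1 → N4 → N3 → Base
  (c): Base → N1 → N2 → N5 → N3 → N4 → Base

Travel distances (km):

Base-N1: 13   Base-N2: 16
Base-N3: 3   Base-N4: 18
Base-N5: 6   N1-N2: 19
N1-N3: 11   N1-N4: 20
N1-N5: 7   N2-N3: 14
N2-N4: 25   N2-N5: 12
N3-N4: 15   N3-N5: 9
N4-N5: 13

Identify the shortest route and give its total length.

(a): 16 + 25 + 13 + 9 + 11 + 13 = 87
(b): 6 + 12 + 19 + 20 + 15 + 3 = 75
(c): 13 + 19 + 12 + 9 + 15 + 18 = 86

75 km — (b) is the shortest.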